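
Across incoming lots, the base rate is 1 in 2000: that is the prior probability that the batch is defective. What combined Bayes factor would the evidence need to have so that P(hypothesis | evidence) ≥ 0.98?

97951

Prior odds = 0.0005/0.9995 = 1/1999.
Target odds = 0.98/0.02 = 49.
Required Bayes factor = 49 ÷ (1/1999) = 97951.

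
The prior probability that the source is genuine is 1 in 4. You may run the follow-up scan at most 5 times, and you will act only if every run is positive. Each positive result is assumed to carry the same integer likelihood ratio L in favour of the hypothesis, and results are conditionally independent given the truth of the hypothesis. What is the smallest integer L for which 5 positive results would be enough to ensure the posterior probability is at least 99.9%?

Prior odds = 0.25/0.75 = 1/3.
Target odds = 0.999/0.001 = 999.
Need L⁵ ≥ 999 ÷ (1/3) = 2997.
4⁵ = 1024 < 2997 ≤ 3125 = 5⁵, so L = 5.

5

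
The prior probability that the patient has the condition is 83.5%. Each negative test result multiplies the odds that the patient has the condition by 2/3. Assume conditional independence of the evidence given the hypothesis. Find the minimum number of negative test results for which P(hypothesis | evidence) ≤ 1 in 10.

10

Prior odds: 0.835 ÷ 0.165 = 167/33.
Likelihood ratio per negative test result = 2/3.
Target posterior odds = 0.1/0.9 = 1/9.
Need (167/33) × (2/3)ⁿ ≤ 1/9, i.e. (2/3)ⁿ ≤ 11/501.
(2/3)⁹ = 512/19683 is still above 11/501 but (2/3)¹⁰ = 1024/59049 is at or below it, so n = 10.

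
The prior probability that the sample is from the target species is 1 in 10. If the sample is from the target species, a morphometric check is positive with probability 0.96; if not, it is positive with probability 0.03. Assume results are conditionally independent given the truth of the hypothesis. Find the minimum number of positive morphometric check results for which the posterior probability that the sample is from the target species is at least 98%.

Prior odds: 0.1 ÷ 0.9 = 1/9.
Likelihood ratio of a positive = 0.96/0.03 = 32.
Target posterior odds = 0.98/0.02 = 49.
Require 32ⁿ ≥ 49 ÷ (1/9) = 441.
32¹ = 32 falls short of 441 but 32² = 1024 reaches it, so n = 2.

2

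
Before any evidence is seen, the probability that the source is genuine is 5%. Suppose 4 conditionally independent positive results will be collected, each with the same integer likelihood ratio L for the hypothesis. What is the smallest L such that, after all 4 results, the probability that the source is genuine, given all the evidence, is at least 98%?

6

Prior odds = 0.05/0.95 = 1/19.
Target odds = 0.98/0.02 = 49.
Need L⁴ ≥ 49 ÷ (1/19) = 931.
5⁴ = 625 < 931 ≤ 1296 = 6⁴, so L = 6.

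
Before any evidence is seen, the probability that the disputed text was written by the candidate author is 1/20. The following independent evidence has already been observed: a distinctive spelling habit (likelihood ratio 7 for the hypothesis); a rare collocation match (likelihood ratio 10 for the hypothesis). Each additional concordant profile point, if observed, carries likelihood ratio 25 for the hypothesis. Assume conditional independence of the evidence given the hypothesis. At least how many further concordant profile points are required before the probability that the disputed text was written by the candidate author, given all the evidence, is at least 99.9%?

Prior odds = 0.05/0.95 = 1/19.
Combined Bayes factor of the evidence already in hand = 7 × 10 = 70.
Odds after that evidence = (1/19) × 70 = 70/19.
Target odds = 0.999/0.001 = 999.
Need 25ⁿ ≥ 999 ÷ (70/19) = 18981/70.
25¹ = 25 falls short of 18981/70 but 25² = 625 reaches it, so n = 2.

2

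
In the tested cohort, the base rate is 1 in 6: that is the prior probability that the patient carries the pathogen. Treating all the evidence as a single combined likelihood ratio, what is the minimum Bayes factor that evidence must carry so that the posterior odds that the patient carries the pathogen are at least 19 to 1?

95

Prior odds = (1/6)/(5/6) = 0.2.
Target odds = 19.
Required Bayes factor = 19 ÷ 0.2 = 95.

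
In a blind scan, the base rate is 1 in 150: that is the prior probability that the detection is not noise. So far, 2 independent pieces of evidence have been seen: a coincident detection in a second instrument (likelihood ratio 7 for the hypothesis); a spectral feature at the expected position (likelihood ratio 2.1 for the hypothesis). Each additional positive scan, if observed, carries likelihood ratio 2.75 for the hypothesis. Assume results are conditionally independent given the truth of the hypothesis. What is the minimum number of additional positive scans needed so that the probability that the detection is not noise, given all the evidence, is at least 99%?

Prior odds = (1/150)/(149/150) = 1/149.
Combined Bayes factor of the evidence already in hand = 7 × 2.1 = 14.7.
Odds after that evidence = (1/149) × 14.7 = 147/1490.
Target odds = 0.99/0.01 = 99.
Need 2.75ⁿ ≥ 99 ÷ (147/1490) = 49170/49.
2.75⁶ = 1771561/4096 falls short of 49170/49 but 2.75⁷ = 19487171/16384 reaches it, so n = 7.

7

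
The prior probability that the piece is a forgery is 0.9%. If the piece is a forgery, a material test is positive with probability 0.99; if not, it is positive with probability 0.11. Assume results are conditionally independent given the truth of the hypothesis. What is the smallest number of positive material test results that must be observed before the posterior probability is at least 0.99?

Prior odds = 0.009/0.991 = 9/991.
Likelihood ratio of a positive = 0.99/0.11 = 9.
Target posterior odds = 0.99/0.01 = 99.
Need (9/991) × 9ⁿ ≥ 99, i.e. 9ⁿ ≥ 10901.
9⁴ = 6561 falls short of 10901 but 9⁵ = 59049 reaches it, so n = 5.

5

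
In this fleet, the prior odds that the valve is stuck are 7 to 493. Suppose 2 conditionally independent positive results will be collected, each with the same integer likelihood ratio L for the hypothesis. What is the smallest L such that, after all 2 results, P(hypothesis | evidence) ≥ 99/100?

84

Prior odds = 7/493.
Target odds = 0.99/0.01 = 99.
Need L² ≥ 99 ÷ (7/493) = 48807/7.
83² = 6889 < 48807/7 ≤ 7056 = 84², so L = 84.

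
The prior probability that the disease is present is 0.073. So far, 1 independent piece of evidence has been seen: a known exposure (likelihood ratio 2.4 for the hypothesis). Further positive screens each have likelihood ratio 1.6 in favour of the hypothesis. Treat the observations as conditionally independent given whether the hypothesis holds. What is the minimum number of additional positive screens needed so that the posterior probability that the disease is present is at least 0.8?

7

Prior odds = 0.073/0.927 = 73/927.
Bayes factor of the evidence already in hand = 2.4.
Odds after that evidence = (73/927) × 2.4 = 292/1545.
Target odds = 0.8/0.2 = 4.
Need 1.6ⁿ ≥ 4 ÷ (292/1545) = 1545/73.
1.6⁶ = 262144/15625 falls short of 1545/73 but 1.6⁷ = 2097152/78125 reaches it, so n = 7.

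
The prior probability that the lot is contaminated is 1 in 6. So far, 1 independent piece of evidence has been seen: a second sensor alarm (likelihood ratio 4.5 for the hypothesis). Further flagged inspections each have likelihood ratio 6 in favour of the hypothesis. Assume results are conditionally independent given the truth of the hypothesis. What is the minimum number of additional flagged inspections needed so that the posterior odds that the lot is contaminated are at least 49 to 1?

3

Prior odds = (1/6)/(5/6) = 0.2.
Bayes factor of the evidence already in hand = 4.5.
Odds after that evidence = 0.2 × 4.5 = 0.9.
Target odds = 49.
Need 6ⁿ ≥ 49 ÷ 0.9 = 490/9.
6² = 36 falls short of 490/9 but 6³ = 216 reaches it, so n = 3.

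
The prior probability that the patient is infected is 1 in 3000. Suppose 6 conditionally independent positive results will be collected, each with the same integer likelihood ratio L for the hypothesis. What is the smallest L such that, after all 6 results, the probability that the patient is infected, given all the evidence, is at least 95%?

7

Prior odds = (1/3000)/(2999/3000) = 1/2999.
Target odds = 0.95/0.05 = 19.
Need L⁶ ≥ 19 ÷ (1/2999) = 56981.
6⁶ = 46656 < 56981 ≤ 117649 = 7⁶, so L = 7.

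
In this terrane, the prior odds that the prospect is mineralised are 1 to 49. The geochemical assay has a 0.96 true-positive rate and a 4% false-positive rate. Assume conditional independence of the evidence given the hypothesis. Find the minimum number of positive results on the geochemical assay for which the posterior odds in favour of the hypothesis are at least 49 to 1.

Prior odds = 1/49.
Likelihood ratio of a positive result = 0.96/0.04 = 24.
Target odds = 49.
Require 24ⁿ ≥ 49 ÷ (1/49) = 2401.
24² = 576 falls short of 2401 but 24³ = 13824 reaches it, so n = 3.

3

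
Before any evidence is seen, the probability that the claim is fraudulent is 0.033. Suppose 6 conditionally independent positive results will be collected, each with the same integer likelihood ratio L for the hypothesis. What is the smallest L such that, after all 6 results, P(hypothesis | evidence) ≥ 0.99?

Prior odds = 0.033/0.967 = 33/967.
Target odds = 0.99/0.01 = 99.
Need L⁶ ≥ 99 ÷ (33/967) = 2901.
3⁶ = 729 < 2901 ≤ 4096 = 4⁶, so L = 4.

4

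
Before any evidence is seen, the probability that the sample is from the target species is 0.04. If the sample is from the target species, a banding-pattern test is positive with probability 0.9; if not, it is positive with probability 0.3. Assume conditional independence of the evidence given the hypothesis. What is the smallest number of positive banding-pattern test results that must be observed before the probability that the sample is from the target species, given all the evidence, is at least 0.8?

Prior odds = 0.04/0.96 = 1/24.
Likelihood ratio of a positive = 0.9/0.3 = 3.
Target posterior odds = 0.8/0.2 = 4.
Need (1/24) × 3ⁿ ≥ 4, i.e. 3ⁿ ≥ 96.
3⁴ = 81 falls short of 96 but 3⁵ = 243 reaches it, so n = 5.

5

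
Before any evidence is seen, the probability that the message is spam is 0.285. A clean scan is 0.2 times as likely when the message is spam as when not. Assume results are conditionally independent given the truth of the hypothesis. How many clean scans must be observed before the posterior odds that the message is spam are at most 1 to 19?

2

Prior odds: 0.285 ÷ 0.715 = 57/143.
Likelihood ratio per clean scan = 0.2.
Target odds = 1/19.
Need (57/143) × 0.2ⁿ ≤ 1/19, i.e. 0.2ⁿ ≤ 143/1083.
0.2¹ = 0.2 is still above 143/1083 but 0.2² = 0.04 is at or below it, so n = 2.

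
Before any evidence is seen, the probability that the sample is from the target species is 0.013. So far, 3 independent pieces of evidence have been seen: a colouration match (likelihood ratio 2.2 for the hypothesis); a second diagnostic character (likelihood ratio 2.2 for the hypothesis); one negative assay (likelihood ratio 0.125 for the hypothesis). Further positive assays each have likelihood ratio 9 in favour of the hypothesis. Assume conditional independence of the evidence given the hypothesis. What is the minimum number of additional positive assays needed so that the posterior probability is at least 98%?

Prior odds = 0.013/0.987 = 13/987.
Combined Bayes factor of the evidence already in hand = 2.2 × 2.2 × 0.125 = 0.605.
Odds after that evidence = (13/987) × 0.605 = 1573/197400.
Target odds = 0.98/0.02 = 49.
Need 9ⁿ ≥ 49 ÷ (1573/197400) = 9672600/1573.
9³ = 729 falls short of 9672600/1573 but 9⁴ = 6561 reaches it, so n = 4.

4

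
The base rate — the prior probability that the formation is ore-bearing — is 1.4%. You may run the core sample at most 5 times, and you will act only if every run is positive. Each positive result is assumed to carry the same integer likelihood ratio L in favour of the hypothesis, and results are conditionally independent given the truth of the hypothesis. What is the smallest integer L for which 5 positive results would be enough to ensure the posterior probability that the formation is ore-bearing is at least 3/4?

3

Prior odds = 0.014/0.986 = 7/493.
Target odds = 0.75/0.25 = 3.
Need L⁵ ≥ 3 ÷ (7/493) = 1479/7.
2⁵ = 32 < 1479/7 ≤ 243 = 3⁵, so L = 3.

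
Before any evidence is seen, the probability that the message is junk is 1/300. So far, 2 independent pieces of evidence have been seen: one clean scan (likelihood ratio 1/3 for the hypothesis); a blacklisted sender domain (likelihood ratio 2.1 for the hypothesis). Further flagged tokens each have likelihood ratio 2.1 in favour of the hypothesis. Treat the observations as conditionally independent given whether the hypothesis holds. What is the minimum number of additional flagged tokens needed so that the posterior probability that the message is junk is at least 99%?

Prior odds = (1/300)/(299/300) = 1/299.
Combined Bayes factor of the evidence already in hand = (1/3) × 2.1 = 0.7.
Odds after that evidence = (1/299) × 0.7 = 7/2990.
Target odds = 0.99/0.01 = 99.
Need 2.1ⁿ ≥ 99 ÷ (7/2990) = 296010/7.
2.1¹⁴ ≈32439.2 falls short of 296010/7 but 2.1¹⁵ ≈68122.3 reaches it, so n = 15.

15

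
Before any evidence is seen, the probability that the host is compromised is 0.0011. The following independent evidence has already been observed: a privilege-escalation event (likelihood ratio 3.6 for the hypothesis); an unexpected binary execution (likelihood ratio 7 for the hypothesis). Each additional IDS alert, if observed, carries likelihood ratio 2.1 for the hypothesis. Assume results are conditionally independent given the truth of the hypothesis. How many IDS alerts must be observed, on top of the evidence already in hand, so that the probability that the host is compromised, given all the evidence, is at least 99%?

Prior odds = 0.0011/0.9989 = 11/9989.
Combined Bayes factor of the evidence already in hand = 3.6 × 7 = 25.2.
Odds after that evidence = (11/9989) × 25.2 = 198/7135.
Target odds = 0.99/0.01 = 99.
Need 2.1ⁿ ≥ 99 ÷ (198/7135) = 3567.5.
2.1¹¹ ≈3502.78 falls short of 3567.5 but 2.1¹² ≈7355.83 reaches it, so n = 12.

12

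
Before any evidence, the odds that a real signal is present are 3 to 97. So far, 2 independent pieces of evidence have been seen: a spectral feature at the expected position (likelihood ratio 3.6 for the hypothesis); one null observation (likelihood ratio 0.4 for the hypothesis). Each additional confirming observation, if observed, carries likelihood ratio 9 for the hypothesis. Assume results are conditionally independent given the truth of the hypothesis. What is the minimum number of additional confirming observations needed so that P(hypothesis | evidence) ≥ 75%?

2

Prior odds = 3/97.
Combined Bayes factor of the evidence already in hand = 3.6 × 0.4 = 1.44.
Odds after that evidence = (3/97) × 1.44 = 108/2425.
Target odds = 0.75/0.25 = 3.
Need 9ⁿ ≥ 3 ÷ (108/2425) = 2425/36.
9¹ = 9 falls short of 2425/36 but 9² = 81 reaches it, so n = 2.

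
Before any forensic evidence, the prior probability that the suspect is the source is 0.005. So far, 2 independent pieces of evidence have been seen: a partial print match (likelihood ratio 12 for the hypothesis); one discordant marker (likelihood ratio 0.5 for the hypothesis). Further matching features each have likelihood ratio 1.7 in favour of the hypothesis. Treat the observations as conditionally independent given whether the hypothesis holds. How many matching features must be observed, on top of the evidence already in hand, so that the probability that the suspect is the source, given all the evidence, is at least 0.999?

Prior odds = 0.005/0.995 = 1/199.
Combined Bayes factor of the evidence already in hand = 12 × 0.5 = 6.
Odds after that evidence = (1/199) × 6 = 6/199.
Target odds = 0.999/0.001 = 999.
Need 1.7ⁿ ≥ 999 ÷ (6/199) = 33133.5.
1.7¹⁹ ≈23907.2 falls short of 33133.5 but 1.7²⁰ ≈40642.3 reaches it, so n = 20.

20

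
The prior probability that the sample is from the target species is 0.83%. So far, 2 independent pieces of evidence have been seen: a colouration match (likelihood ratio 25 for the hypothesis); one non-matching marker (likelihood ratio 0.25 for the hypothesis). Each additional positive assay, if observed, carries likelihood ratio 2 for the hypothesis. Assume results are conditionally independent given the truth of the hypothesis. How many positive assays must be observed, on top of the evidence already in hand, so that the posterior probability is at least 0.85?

Prior odds = 0.0083/0.9917 = 83/9917.
Combined Bayes factor of the evidence already in hand = 25 × 0.25 = 6.25.
Odds after that evidence = (83/9917) × 6.25 = 2075/39668.
Target odds = 0.85/0.15 = 17/3.
Need 2ⁿ ≥ 17/3 ÷ (2075/39668) = 674356/6225.
2⁶ = 64 falls short of 674356/6225 but 2⁷ = 128 reaches it, so n = 7.

7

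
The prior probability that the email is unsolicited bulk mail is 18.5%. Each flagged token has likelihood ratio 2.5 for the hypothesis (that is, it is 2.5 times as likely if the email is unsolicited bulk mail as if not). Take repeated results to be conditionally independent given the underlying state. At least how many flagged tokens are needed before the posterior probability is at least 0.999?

Prior odds: 0.185 ÷ 0.815 = 37/163.
Likelihood ratio per flagged token = 2.5.
Target odds: 0.999 ÷ 0.001 = 999.
Need (37/163) × 2.5ⁿ ≥ 999, i.e. 2.5ⁿ ≥ 4401.
2.5⁹ = 1953125/512 falls short of 4401 but 2.5¹⁰ = 9765625/1024 reaches it, so n = 10.

10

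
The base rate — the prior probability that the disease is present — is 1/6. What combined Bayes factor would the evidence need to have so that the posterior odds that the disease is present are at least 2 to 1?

10

Prior odds = (1/6)/(5/6) = 0.2.
Target odds = 2.
Required Bayes factor = 2 ÷ 0.2 = 10.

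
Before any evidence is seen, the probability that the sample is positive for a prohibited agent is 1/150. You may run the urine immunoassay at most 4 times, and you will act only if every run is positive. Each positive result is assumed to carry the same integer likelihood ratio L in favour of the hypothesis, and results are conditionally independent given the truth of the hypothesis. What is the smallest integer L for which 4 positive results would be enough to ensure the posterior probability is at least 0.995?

Prior odds = (1/150)/(149/150) = 1/149.
Target odds = 0.995/0.005 = 199.
Need L⁴ ≥ 199 ÷ (1/149) = 29651.
13⁴ = 28561 < 29651 ≤ 38416 = 14⁴, so L = 14.

14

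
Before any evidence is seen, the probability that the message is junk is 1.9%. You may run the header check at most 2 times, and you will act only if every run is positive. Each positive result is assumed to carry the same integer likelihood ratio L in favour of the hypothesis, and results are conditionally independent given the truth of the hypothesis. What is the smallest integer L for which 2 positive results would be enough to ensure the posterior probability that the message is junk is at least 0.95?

Prior odds = 0.019/0.981 = 19/981.
Target odds = 0.95/0.05 = 19.
Need L² ≥ 19 ÷ (19/981) = 981.
31² = 961 < 981 ≤ 1024 = 32², so L = 32.

32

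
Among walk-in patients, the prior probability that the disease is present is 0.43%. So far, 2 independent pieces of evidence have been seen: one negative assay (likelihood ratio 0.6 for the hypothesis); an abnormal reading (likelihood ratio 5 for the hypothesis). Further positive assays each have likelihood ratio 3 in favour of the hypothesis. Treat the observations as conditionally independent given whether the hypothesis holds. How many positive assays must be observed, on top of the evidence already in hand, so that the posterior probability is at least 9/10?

Prior odds = 0.0043/0.9957 = 43/9957.
Combined Bayes factor of the evidence already in hand = 0.6 × 5 = 3.
Odds after that evidence = (43/9957) × 3 = 43/3319.
Target odds = 0.9/0.1 = 9.
Need 3ⁿ ≥ 9 ÷ (43/3319) = 29871/43.
3⁵ = 243 falls short of 29871/43 but 3⁶ = 729 reaches it, so n = 6.

6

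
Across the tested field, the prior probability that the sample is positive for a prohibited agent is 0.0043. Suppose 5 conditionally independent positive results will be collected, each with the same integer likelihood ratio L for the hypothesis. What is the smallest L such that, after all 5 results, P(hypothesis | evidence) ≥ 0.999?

12

Prior odds = 0.0043/0.9957 = 43/9957.
Target odds = 0.999/0.001 = 999.
Need L⁵ ≥ 999 ÷ (43/9957) = 9947043/43.
11⁵ = 161051 < 9947043/43 ≤ 248832 = 12⁵, so L = 12.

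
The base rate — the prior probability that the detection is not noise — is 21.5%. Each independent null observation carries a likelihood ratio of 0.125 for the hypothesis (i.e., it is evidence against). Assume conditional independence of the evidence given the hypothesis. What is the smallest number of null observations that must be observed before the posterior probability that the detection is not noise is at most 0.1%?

Prior odds = 0.215/0.785 = 43/157.
Likelihood ratio per null observation = 0.125.
Target posterior odds = 0.001/0.999 = 1/999.
Need (43/157) × 0.125ⁿ ≤ 1/999, i.e. 0.125ⁿ ≤ 157/42957.
0.125² = 0.015625 is still above 157/42957 but 0.125³ = 0.001953125 is at or below it, so n = 3.

3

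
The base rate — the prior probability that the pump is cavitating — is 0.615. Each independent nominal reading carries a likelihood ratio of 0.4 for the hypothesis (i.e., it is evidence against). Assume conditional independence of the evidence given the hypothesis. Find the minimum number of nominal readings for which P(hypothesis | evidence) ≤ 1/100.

6

Prior odds = 0.615/0.385 = 123/77.
Likelihood ratio per nominal reading = 0.4.
Target odds: 0.01 ÷ 0.99 = 1/99.
Need (123/77) × 0.4ⁿ ≤ 1/99, i.e. 0.4ⁿ ≤ 7/1107.
0.4⁵ = 0.01024 is still above 7/1107 but 0.4⁶ = 64/15625 is at or below it, so n = 6.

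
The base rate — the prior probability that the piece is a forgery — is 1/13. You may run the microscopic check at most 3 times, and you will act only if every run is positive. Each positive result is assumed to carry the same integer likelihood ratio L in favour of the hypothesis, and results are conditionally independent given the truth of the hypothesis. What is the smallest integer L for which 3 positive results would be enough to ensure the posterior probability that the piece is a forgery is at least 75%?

4

Prior odds = (1/13)/(12/13) = 1/12.
Target odds = 0.75/0.25 = 3.
Need L³ ≥ 3 ÷ (1/12) = 36.
3³ = 27 < 36 ≤ 64 = 4³, so L = 4.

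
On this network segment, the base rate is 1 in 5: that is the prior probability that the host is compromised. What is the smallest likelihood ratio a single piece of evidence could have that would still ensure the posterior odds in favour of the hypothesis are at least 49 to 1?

196

Prior odds = 0.2/0.8 = 0.25.
Target odds = 49.
Required Bayes factor = 49 ÷ 0.25 = 196.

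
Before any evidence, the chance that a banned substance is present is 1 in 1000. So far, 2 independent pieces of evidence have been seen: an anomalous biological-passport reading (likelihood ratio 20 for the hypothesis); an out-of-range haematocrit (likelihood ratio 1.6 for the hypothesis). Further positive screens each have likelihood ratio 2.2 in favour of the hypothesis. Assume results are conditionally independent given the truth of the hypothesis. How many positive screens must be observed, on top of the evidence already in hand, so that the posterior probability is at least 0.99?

Prior odds = 0.001/0.999 = 1/999.
Combined Bayes factor of the evidence already in hand = 20 × 1.6 = 32.
Odds after that evidence = (1/999) × 32 = 32/999.
Target odds = 0.99/0.01 = 99.
Need 2.2ⁿ ≥ 99 ÷ (32/999) = 3090.65625.
2.2¹⁰ ≈2655.99 falls short of 3090.65625 but 2.2¹¹ ≈5843.18 reaches it, so n = 11.

11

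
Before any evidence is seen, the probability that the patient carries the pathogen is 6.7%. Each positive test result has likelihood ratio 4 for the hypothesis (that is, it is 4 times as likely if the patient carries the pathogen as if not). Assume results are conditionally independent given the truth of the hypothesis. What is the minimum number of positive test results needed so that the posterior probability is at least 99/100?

Prior odds: 0.067 ÷ 0.933 = 67/933.
Likelihood ratio per positive test result = 4.
Target posterior odds = 0.99/0.01 = 99.
Need (67/933) × 4ⁿ ≥ 99, i.e. 4ⁿ ≥ 92367/67.
4⁵ = 1024 falls short of 92367/67 but 4⁶ = 4096 reaches it, so n = 6.

6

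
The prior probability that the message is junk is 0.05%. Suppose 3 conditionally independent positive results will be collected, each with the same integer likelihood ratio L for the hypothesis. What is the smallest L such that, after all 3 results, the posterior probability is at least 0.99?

Prior odds = 0.0005/0.9995 = 1/1999.
Target odds = 0.99/0.01 = 99.
Need L³ ≥ 99 ÷ (1/1999) = 197901.
58³ = 195112 < 197901 ≤ 205379 = 59³, so L = 59.

59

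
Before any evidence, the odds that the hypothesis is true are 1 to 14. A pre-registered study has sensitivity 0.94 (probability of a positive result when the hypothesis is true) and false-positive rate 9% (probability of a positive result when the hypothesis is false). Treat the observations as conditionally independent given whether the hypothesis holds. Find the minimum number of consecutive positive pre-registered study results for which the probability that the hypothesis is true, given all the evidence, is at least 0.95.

3

Prior odds = 1/14.
Likelihood ratio of a positive result = 0.94/0.09 = 94/9.
Target posterior odds = 0.95/0.05 = 19.
Need (1/14) × (94/9)ⁿ ≥ 19, i.e. (94/9)ⁿ ≥ 266.
(94/9)² = 8836/81 falls short of 266 but (94/9)³ = 830584/729 reaches it, so n = 3.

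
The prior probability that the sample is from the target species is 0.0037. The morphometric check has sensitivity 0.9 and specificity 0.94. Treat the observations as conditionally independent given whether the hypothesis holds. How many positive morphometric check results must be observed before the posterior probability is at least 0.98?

4

Prior odds = 0.0037/0.9963 = 37/9963.
False-positive rate = 1 − 0.94 = 0.06; likelihood ratio of a positive = 0.9/0.06 = 15.
Target posterior odds = 0.98/0.02 = 49.
Require 15ⁿ ≥ 49 ÷ (37/9963) = 488187/37.
15³ = 3375 falls short of 488187/37 but 15⁴ = 50625 reaches it, so n = 4.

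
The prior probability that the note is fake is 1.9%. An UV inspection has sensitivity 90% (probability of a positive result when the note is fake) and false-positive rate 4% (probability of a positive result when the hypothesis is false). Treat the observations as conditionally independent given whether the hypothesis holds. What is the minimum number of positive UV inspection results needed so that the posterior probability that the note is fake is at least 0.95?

3

Prior odds: 0.019 ÷ 0.981 = 19/981.
Likelihood ratio of a positive result = 0.9/0.04 = 22.5.
Target posterior odds = 0.95/0.05 = 19.
Require 22.5ⁿ ≥ 19 ÷ (19/981) = 981.
22.5² = 506.25 falls short of 981 but 22.5³ = 11390.625 reaches it, so n = 3.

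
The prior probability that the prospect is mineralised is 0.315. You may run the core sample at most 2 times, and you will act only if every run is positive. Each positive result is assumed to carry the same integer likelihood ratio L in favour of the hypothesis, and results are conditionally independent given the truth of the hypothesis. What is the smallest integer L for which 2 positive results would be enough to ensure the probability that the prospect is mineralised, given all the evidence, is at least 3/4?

Prior odds = 0.315/0.685 = 63/137.
Target odds = 0.75/0.25 = 3.
Need L² ≥ 3 ÷ (63/137) = 137/21.
2² = 4 < 137/21 ≤ 9 = 3², so L = 3.

3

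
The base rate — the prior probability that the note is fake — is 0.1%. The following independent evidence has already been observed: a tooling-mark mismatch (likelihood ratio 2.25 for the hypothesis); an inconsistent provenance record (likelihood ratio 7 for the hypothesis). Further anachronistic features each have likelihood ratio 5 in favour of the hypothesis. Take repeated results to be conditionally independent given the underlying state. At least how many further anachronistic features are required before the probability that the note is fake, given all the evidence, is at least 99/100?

Prior odds = 0.001/0.999 = 1/999.
Combined Bayes factor of the evidence already in hand = 2.25 × 7 = 15.75.
Odds after that evidence = (1/999) × 15.75 = 7/444.
Target odds = 0.99/0.01 = 99.
Need 5ⁿ ≥ 99 ÷ (7/444) = 43956/7.
5⁵ = 3125 falls short of 43956/7 but 5⁶ = 15625 reaches it, so n = 6.

6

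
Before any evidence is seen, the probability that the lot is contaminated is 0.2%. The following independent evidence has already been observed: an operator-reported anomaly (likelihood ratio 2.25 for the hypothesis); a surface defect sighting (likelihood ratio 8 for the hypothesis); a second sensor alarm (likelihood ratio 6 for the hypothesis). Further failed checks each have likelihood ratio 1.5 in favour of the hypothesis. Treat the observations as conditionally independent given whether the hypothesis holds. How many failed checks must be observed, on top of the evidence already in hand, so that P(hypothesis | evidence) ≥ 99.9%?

21

Prior odds = 0.002/0.998 = 1/499.
Combined Bayes factor of the evidence already in hand = 2.25 × 8 × 6 = 108.
Odds after that evidence = (1/499) × 108 = 108/499.
Target odds = 0.999/0.001 = 999.
Need 1.5ⁿ ≥ 999 ÷ (108/499) = 4615.75.
1.5²⁰ ≈3325.26 falls short of 4615.75 but 1.5²¹ ≈4987.89 reaches it, so n = 21.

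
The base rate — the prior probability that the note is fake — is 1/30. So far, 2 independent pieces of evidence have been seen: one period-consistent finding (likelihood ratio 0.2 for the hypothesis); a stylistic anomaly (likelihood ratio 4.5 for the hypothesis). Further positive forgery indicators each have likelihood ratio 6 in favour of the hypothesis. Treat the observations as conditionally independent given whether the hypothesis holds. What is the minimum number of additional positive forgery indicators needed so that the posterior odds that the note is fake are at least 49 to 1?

5

Prior odds = (1/30)/(29/30) = 1/29.
Combined Bayes factor of the evidence already in hand = 0.2 × 4.5 = 0.9.
Odds after that evidence = (1/29) × 0.9 = 9/290.
Target odds = 49.
Need 6ⁿ ≥ 49 ÷ (9/290) = 14210/9.
6⁴ = 1296 falls short of 14210/9 but 6⁵ = 7776 reaches it, so n = 5.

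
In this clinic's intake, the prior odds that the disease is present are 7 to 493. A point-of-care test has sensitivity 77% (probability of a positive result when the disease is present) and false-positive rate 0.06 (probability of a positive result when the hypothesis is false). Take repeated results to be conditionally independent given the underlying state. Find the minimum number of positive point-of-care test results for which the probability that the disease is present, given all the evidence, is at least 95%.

Prior odds = 7/493.
Likelihood ratio of a positive result = 0.77/0.06 = 77/6.
Target odds: 0.95 ÷ 0.05 = 19.
Require (77/6)ⁿ ≥ 19 ÷ (7/493) = 9367/7.
(77/6)² = 5929/36 falls short of 9367/7 but (77/6)³ = 456533/216 reaches it, so n = 3.

3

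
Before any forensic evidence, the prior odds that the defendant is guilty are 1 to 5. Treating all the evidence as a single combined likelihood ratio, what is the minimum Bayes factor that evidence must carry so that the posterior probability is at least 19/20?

Prior odds = 0.2.
Target odds = 0.95/0.05 = 19.
Required Bayes factor = 19 ÷ 0.2 = 95.

95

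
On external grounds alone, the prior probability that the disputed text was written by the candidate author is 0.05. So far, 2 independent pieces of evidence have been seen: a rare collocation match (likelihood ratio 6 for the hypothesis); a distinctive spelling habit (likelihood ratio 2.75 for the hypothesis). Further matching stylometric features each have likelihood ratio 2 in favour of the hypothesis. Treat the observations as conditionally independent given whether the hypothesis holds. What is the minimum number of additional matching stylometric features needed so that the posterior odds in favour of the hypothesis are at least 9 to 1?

Prior odds = 0.05/0.95 = 1/19.
Combined Bayes factor of the evidence already in hand = 6 × 2.75 = 16.5.
Odds after that evidence = (1/19) × 16.5 = 33/38.
Target odds = 9.
Need 2ⁿ ≥ 9 ÷ (33/38) = 114/11.
2³ = 8 falls short of 114/11 but 2⁴ = 16 reaches it, so n = 4.

4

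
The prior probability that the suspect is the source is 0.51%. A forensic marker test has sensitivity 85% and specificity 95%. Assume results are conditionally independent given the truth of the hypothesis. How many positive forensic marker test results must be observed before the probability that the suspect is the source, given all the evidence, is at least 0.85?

3

Prior odds = 0.0051/0.9949 = 51/9949.
False-positive rate = 1 − 0.95 = 0.05; likelihood ratio of a positive = 0.85/0.05 = 17.
Target posterior odds = 0.85/0.15 = 17/3.
Require 17ⁿ ≥ 17/3 ÷ (51/9949) = 9949/9.
17² = 289 falls short of 9949/9 but 17³ = 4913 reaches it, so n = 3.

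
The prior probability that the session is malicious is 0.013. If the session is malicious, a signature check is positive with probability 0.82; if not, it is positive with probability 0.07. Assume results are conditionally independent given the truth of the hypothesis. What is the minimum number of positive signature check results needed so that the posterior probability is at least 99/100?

Prior odds: 0.013 ÷ 0.987 = 13/987.
Likelihood ratio of a positive = 0.82/0.07 = 82/7.
Target odds: 0.99 ÷ 0.01 = 99.
Require (82/7)ⁿ ≥ 99 ÷ (13/987) = 97713/13.
(82/7)³ = 551368/343 falls short of 97713/13 but (82/7)⁴ = 45212176/2401 reaches it, so n = 4.

4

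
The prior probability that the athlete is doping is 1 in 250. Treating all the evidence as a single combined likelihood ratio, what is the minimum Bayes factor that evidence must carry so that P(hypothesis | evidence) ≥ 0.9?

2241

Prior odds = 0.004/0.996 = 1/249.
Target odds = 0.9/0.1 = 9.
Required Bayes factor = 9 ÷ (1/249) = 2241.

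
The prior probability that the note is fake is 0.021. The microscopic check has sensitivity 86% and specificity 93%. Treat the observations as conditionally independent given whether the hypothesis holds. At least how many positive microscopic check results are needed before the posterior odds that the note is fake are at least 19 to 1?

3

Prior odds = 0.021/0.979 = 21/979.
False-positive rate = 1 − 0.93 = 0.07; likelihood ratio of a positive = 0.86/0.07 = 86/7.
Target odds = 19.
Need (21/979) × (86/7)ⁿ ≥ 19, i.e. (86/7)ⁿ ≥ 18601/21.
(86/7)² = 7396/49 falls short of 18601/21 but (86/7)³ = 636056/343 reaches it, so n = 3.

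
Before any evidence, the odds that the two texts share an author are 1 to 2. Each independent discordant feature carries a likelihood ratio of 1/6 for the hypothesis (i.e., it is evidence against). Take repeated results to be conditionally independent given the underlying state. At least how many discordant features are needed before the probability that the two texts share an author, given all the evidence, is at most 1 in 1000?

Prior odds = 0.5.
Likelihood ratio per discordant feature = 1/6.
Target posterior odds = 0.001/0.999 = 1/999.
Need 0.5 × (1/6)ⁿ ≤ 1/999, i.e. (1/6)ⁿ ≤ 2/999.
(1/6)³ = 1/216 is still above 2/999 but (1/6)⁴ = 1/1296 is at or below it, so n = 4.

4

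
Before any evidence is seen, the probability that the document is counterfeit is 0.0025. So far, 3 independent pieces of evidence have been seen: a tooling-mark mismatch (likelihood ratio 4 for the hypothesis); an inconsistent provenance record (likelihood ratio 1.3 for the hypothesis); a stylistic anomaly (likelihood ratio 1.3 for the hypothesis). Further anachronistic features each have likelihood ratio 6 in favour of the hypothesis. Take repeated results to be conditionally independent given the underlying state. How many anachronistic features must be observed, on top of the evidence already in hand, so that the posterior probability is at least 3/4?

Prior odds = 0.0025/0.9975 = 1/399.
Combined Bayes factor of the evidence already in hand = 4 × 1.3 × 1.3 = 6.76.
Odds after that evidence = (1/399) × 6.76 = 169/9975.
Target odds = 0.75/0.25 = 3.
Need 6ⁿ ≥ 3 ÷ (169/9975) = 29925/169.
6² = 36 falls short of 29925/169 but 6³ = 216 reaches it, so n = 3.

3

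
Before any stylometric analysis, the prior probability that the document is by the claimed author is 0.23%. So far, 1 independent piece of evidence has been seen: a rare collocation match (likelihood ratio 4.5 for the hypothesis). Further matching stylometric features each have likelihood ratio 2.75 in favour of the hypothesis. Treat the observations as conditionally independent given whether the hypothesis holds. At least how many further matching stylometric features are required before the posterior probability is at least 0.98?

9

Prior odds = 0.0023/0.9977 = 23/9977.
Bayes factor of the evidence already in hand = 4.5.
Odds after that evidence = (23/9977) × 4.5 = 207/19954.
Target odds = 0.98/0.02 = 49.
Need 2.75ⁿ ≥ 49 ÷ (207/19954) = 977746/207.
2.75⁸ = 214358881/65536 falls short of 977746/207 but 2.75⁹ ≈8994.86 reaches it, so n = 9.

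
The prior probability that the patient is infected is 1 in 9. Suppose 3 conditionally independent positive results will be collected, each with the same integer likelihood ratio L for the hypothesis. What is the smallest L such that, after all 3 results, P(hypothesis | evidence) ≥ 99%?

Prior odds = (1/9)/(8/9) = 0.125.
Target odds = 0.99/0.01 = 99.
Need L³ ≥ 99 ÷ 0.125 = 792.
9³ = 729 < 792 ≤ 1000 = 10³, so L = 10.

10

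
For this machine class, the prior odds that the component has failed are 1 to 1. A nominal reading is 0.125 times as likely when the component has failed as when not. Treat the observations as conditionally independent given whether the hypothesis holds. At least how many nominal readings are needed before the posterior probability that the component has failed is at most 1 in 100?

3

Prior odds = 1.
Likelihood ratio per nominal reading = 0.125.
Target odds: 0.01 ÷ 0.99 = 1/99.
Require 0.125ⁿ ≤ 1/99 ÷ 1 = 1/99.
0.125² = 0.015625 is still above 1/99 but 0.125³ = 0.001953125 is at or below it, so n = 3.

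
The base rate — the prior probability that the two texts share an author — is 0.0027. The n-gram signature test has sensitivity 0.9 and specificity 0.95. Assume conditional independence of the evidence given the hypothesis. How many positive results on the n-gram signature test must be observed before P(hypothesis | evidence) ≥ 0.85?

3

Prior odds: 0.0027 ÷ 0.9973 = 27/9973.
False-positive rate = 1 − 0.95 = 0.05; likelihood ratio of a positive = 0.9/0.05 = 18.
Target odds: 0.85 ÷ 0.15 = 17/3.
Need (27/9973) × 18ⁿ ≥ 17/3, i.e. 18ⁿ ≥ 169541/81.
18² = 324 falls short of 169541/81 but 18³ = 5832 reaches it, so n = 3.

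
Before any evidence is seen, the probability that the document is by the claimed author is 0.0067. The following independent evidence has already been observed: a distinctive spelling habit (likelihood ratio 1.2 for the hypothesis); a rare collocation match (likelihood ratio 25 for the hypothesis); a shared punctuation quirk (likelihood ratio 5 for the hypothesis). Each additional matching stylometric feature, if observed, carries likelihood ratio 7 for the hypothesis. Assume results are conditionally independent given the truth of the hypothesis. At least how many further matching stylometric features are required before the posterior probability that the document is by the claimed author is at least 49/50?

Prior odds = 0.0067/0.9933 = 67/9933.
Combined Bayes factor of the evidence already in hand = 1.2 × 25 × 5 = 150.
Odds after that evidence = (67/9933) × 150 = 3350/3311.
Target odds = 0.98/0.02 = 49.
Need 7ⁿ ≥ 49 ÷ (3350/3311) = 162239/3350.
7¹ = 7 falls short of 162239/3350 but 7² = 49 reaches it, so n = 2.

2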